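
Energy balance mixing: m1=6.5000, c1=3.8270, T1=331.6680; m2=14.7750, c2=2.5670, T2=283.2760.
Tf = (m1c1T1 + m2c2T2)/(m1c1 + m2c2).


num = 18994.3366
den = 62.8029
Tf = 302.4435 K

302.4435 K


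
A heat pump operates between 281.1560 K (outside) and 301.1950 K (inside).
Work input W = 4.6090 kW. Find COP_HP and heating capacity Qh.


COP = 301.1950 / 20.0390 = 15.0304
Qh = 15.0304 * 4.6090 = 69.2753 kW

COP = 15.0304, Qh = 69.2753 kW


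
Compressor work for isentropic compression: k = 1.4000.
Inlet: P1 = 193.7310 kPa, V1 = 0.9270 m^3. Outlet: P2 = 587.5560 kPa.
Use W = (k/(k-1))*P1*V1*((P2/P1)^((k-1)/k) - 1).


(k-1)/k = 0.2857
(P2/P1)^exp = 1.3730
W = 3.5000 * 193.7310 * 0.9270 * (1.3730 - 1) = 234.4548 kJ

234.4548 kJ


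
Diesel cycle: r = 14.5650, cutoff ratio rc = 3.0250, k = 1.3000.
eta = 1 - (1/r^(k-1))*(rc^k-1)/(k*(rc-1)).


r^(k-1) = 2.2335
rc^k = 4.2164
eta = 0.4530 = 45.2971%

45.2971%


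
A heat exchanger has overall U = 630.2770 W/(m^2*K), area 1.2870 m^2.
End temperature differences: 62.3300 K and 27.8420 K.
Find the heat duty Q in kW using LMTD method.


LMTD = 42.7945 K
Q = 630.2770 * 1.2870 * 42.7945 = 34713.4981 W = 34.7135 kW

34.7135 kW


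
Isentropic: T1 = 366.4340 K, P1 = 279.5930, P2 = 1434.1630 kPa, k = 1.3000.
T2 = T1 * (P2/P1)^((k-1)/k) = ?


(k-1)/k = 0.2308
(P2/P1)^exp = 1.4584
T2 = 366.4340 * 1.4584 = 534.3903 K

534.3903 K


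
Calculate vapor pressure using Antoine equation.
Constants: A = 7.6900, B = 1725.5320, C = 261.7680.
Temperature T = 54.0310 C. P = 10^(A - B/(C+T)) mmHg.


C+T = 315.7990
B/(C+T) = 5.4640
log10(P) = 7.6900 - 5.4640 = 2.2260
P = 10^2.2260 = 168.2597 mmHg

168.2597 mmHg


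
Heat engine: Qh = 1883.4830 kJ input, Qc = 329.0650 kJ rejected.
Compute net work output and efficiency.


W = 1883.4830 - 329.0650 = 1554.4180 kJ
eta = 1554.4180 / 1883.4830 = 0.8253 = 82.5289%

W = 1554.4180 kJ, eta = 82.5289%


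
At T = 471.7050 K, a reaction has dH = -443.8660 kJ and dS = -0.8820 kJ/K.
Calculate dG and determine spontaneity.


T*dS = 471.7050 * -0.8820 = -416.0438 kJ
dG = -443.8660 + 416.0438 = -27.8222 kJ (spontaneous)

dG = -27.8222 kJ, spontaneous


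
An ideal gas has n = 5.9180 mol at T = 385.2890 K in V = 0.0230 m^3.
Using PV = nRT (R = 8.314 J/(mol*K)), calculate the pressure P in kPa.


P = nRT/V = 5.9180 * 8.314 * 385.2890 / 0.0230
= 18957.0865 / 0.0230 = 824221.1509 Pa = 824.2212 kPa

824.2212 kPa


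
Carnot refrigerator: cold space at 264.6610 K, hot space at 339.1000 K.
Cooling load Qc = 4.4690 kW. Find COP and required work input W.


COP = 264.6610 / 74.4390 = 3.5554
W = 4.4690 / 3.5554 = 1.2570 kW

COP = 3.5554, W = 1.2570 kW


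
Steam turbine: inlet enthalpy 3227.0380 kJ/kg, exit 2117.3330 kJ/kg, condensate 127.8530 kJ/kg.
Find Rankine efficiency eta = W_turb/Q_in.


W = 1109.7050 kJ/kg
Q_in = 3099.1850 kJ/kg
eta = 0.3581 = 35.8063%

eta = 35.8063%


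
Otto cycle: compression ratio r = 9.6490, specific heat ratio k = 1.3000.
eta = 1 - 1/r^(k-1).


r^(k-1) = 1.9740
eta = 1 - 1/1.9740 = 0.4934 = 49.3412%

49.3412%


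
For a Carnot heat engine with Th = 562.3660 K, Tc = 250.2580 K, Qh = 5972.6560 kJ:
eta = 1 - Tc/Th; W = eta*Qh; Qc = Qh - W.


eta = 1 - 250.2580/562.3660 = 0.5550
W = 0.5550 * 5972.6560 = 3314.7696 kJ
Qc = 5972.6560 - 3314.7696 = 2657.8864 kJ

eta = 55.4991%, W = 3314.7696 kJ, Qc = 2657.8864 kJ


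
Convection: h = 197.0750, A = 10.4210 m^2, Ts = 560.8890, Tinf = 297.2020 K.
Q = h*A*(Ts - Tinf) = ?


dT = 263.6870 K
Q = 197.0750 * 10.4210 * 263.6870 = 541538.8899 W

541538.8899 W


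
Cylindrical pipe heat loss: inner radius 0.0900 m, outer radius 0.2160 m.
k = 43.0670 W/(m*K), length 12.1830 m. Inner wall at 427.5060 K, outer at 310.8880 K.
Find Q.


dT = 116.6180 K
ln(ro/ri) = 0.8755
Q = 2*pi*43.0670*12.1830*116.6180 / 0.8755 = 439140.6898 W

439140.6898 W


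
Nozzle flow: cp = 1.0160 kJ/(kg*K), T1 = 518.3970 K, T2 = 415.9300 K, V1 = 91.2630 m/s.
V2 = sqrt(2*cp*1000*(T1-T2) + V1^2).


dT = 102.4670 K
2*cp*1000*dT = 208212.9440
V1^2 = 8328.9352
V2 = sqrt(216541.8792) = 465.3406 m/s

465.3406 m/s


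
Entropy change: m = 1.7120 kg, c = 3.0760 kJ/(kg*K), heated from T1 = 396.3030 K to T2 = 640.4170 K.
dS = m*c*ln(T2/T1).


T2/T1 = 1.6160
ln(T2/T1) = 0.4799
dS = 1.7120 * 3.0760 * 0.4799 = 2.5274 kJ/K

2.5274 kJ/K


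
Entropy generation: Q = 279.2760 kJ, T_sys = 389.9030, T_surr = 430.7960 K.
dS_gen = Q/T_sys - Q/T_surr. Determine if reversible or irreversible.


dS_sys = 279.2760/389.9030 = 0.7163 kJ/K
dS_surr = -279.2760/430.7960 = -0.6483 kJ/K
dS_gen = 0.7163 - 0.6483 = 0.0680 kJ/K (irreversible)

dS_gen = 0.0680 kJ/K, irreversible


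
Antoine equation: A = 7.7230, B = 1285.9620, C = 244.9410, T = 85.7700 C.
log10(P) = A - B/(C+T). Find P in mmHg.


C+T = 330.7110
B/(C+T) = 3.8885
log10(P) = 7.7230 - 3.8885 = 3.8345
P = 10^3.8345 = 6831.6145 mmHg

6831.6145 mmHg


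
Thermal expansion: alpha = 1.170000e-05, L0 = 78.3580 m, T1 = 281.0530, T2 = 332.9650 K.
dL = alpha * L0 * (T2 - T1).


dT = 51.9120 K
dL = 1.170000e-05 * 78.3580 * 51.9120 = 0.047592 m
L_final = 78.405592 m

dL = 0.047592 m


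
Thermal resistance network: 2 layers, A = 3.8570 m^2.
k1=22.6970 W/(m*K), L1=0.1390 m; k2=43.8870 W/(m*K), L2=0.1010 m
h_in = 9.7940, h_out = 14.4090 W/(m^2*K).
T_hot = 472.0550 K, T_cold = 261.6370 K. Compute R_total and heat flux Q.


R_conv_in = 1/(9.7940*3.8570) = 0.0265
R_1 = 0.1390/(22.6970*3.8570) = 0.0016
R_2 = 0.1010/(43.8870*3.8570) = 0.0006
R_conv_out = 1/(14.4090*3.8570) = 0.0180
R_total = 0.0467 K/W
Q = 210.4180 / 0.0467 = 4510.5463 W

R_total = 0.0467 K/W, Q = 4510.5463 W


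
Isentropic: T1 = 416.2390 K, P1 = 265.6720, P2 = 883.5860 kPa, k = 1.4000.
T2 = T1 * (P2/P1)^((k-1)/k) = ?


(k-1)/k = 0.2857
(P2/P1)^exp = 1.4097
T2 = 416.2390 * 1.4097 = 586.7565 K

586.7565 K


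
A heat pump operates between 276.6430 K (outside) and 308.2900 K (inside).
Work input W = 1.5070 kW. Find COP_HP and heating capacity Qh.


COP = 308.2900 / 31.6470 = 9.7415
Qh = 9.7415 * 1.5070 = 14.6805 kW

COP = 9.7415, Qh = 14.6805 kW


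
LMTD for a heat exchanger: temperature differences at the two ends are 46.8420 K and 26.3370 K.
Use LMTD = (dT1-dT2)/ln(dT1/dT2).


dT1/dT2 = 1.7786
ln(dT1/dT2) = 0.5758
LMTD = 20.5050 / 0.5758 = 35.6110 K

35.6110 K


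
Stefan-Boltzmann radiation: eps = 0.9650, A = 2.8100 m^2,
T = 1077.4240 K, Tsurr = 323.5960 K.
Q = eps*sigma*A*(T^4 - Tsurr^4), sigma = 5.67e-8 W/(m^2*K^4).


T^4 = 1.3476e+12
Tsurr^4 = 1.0965e+10
Q = 0.9650 * 5.67e-8 * 2.8100 * 1.3366e+12 = 205501.4780 W

205501.4780 W


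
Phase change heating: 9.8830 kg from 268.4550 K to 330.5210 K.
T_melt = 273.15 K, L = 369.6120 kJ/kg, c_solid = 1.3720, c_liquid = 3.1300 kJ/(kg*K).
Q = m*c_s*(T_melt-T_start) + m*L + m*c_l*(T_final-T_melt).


Q1 (sensible, solid) = 9.8830 * 1.3720 * 4.6950 = 63.6617 kJ
Q2 (latent) = 9.8830 * 369.6120 = 3652.8754 kJ
Q3 (sensible, liquid) = 9.8830 * 3.1300 * 57.3710 = 1774.7025 kJ
Q_total = 5491.2396 kJ

5491.2396 kJ


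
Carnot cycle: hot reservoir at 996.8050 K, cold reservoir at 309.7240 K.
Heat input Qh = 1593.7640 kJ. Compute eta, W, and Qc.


eta = 1 - 309.7240/996.8050 = 0.6893
W = 0.6893 * 1593.7640 = 1098.5548 kJ
Qc = 1593.7640 - 1098.5548 = 495.2092 kJ

eta = 68.9283%, W = 1098.5548 kJ, Qc = 495.2092 kJ


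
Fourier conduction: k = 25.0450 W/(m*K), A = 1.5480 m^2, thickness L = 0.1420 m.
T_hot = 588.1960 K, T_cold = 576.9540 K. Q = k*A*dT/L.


dT = 11.2420 K
Q = 25.0450 * 1.5480 * 11.2420 / 0.1420 = 3069.3558 W

3069.3558 W


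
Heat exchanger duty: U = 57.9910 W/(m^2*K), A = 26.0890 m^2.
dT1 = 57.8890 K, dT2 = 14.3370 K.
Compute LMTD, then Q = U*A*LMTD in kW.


LMTD = 31.2048 K
Q = 57.9910 * 26.0890 * 31.2048 = 47210.5548 W = 47.2106 kW

47.2106 kW


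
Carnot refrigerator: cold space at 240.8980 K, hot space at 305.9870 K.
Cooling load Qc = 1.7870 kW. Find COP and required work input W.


COP = 240.8980 / 65.0890 = 3.7011
W = 1.7870 / 3.7011 = 0.4828 kW

COP = 3.7011, W = 0.4828 kW


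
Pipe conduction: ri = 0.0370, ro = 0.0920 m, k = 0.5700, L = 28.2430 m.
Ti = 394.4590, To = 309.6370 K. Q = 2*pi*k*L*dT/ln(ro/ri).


dT = 84.8220 K
ln(ro/ri) = 0.9109
Q = 2*pi*0.5700*28.2430*84.8220 / 0.9109 = 9419.2721 W

9419.2721 W


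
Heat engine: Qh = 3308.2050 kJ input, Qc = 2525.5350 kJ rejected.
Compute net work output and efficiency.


W = 3308.2050 - 2525.5350 = 782.6700 kJ
eta = 782.6700 / 3308.2050 = 0.2366 = 23.6584%

W = 782.6700 kJ, eta = 23.6584%


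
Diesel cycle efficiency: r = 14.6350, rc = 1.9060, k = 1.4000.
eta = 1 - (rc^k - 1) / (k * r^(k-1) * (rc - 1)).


r^(k-1) = 2.9252
rc^k = 2.4670
eta = 0.6046 = 60.4614%

60.4614%


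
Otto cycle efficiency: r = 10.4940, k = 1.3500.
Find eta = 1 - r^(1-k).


r^(k-1) = 2.2768
eta = 1 - 1/2.2768 = 0.5608 = 56.0792%

56.0792%


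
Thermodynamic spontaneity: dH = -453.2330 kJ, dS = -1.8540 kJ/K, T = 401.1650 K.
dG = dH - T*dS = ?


T*dS = 401.1650 * -1.8540 = -743.7599 kJ
dG = -453.2330 + 743.7599 = 290.5269 kJ (non-spontaneous)

dG = 290.5269 kJ, non-spontaneous


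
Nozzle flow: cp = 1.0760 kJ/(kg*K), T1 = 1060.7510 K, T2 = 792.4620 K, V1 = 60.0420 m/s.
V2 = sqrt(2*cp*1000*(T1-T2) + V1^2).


dT = 268.2890 K
2*cp*1000*dT = 577357.9280
V1^2 = 3605.0418
V2 = sqrt(580962.9698) = 762.2093 m/s

762.2093 m/s


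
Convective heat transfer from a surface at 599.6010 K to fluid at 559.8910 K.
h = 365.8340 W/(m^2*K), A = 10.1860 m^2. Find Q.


dT = 39.7100 K
Q = 365.8340 * 10.1860 * 39.7100 = 147974.7533 W

147974.7533 W


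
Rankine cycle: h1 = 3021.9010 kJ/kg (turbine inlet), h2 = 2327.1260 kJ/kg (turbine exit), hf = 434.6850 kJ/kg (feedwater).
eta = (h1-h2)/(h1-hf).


W = 694.7750 kJ/kg
Q_in = 2587.2160 kJ/kg
eta = 0.2685 = 26.8542%

eta = 26.8542%


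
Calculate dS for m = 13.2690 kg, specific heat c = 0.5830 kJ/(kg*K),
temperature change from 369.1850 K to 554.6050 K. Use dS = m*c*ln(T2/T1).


T2/T1 = 1.5022
ln(T2/T1) = 0.4070
dS = 13.2690 * 0.5830 * 0.4070 = 3.1482 kJ/K

3.1482 kJ/K


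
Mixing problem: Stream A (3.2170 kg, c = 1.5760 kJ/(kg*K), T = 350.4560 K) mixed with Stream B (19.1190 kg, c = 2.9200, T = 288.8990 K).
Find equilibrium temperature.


num = 17905.3123
den = 60.8975
Tf = 294.0239 K

294.0239 K


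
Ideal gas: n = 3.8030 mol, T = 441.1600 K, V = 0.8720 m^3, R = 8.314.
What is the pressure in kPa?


P = nRT/V = 3.8030 * 8.314 * 441.1600 / 0.8720
= 13948.6595 / 0.8720 = 15996.1692 Pa = 15.9962 kPa

15.9962 kPa


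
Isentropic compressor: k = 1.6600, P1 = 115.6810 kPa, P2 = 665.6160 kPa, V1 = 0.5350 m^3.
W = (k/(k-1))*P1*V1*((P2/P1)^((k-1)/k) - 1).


(k-1)/k = 0.3976
(P2/P1)^exp = 2.0052
W = 2.5152 * 115.6810 * 0.5350 * (2.0052 - 1) = 156.4674 kJ

156.4674 kJ


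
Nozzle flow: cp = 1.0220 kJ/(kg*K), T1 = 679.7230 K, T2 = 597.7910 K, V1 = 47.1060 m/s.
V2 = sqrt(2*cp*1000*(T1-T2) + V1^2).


dT = 81.9320 K
2*cp*1000*dT = 167469.0080
V1^2 = 2218.9752
V2 = sqrt(169687.9832) = 411.9320 m/s

411.9320 m/s


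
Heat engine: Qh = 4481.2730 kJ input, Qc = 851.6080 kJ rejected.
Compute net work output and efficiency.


W = 4481.2730 - 851.6080 = 3629.6650 kJ
eta = 3629.6650 / 4481.2730 = 0.8100 = 80.9963%

W = 3629.6650 kJ, eta = 80.9963%


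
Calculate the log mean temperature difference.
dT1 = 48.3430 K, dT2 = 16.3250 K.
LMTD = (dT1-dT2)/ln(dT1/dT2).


dT1/dT2 = 2.9613
ln(dT1/dT2) = 1.0856
LMTD = 32.0180 / 1.0856 = 29.4927 K

29.4927 K


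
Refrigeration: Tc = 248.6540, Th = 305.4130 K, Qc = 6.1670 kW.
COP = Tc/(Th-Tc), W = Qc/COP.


COP = 248.6540 / 56.7590 = 4.3809
W = 6.1670 / 4.3809 = 1.4077 kW

COP = 4.3809, W = 1.4077 kW


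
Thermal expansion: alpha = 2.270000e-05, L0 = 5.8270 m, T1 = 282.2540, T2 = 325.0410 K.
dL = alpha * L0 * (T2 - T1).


dT = 42.7870 K
dL = 2.270000e-05 * 5.8270 * 42.7870 = 0.005660 m
L_final = 5.832660 m

dL = 0.005660 m


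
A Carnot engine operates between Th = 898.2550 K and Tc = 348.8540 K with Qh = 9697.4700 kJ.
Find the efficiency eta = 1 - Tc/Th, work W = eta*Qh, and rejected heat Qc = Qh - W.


eta = 1 - 348.8540/898.2550 = 0.6116
W = 0.6116 * 9697.4700 = 5931.2775 kJ
Qc = 9697.4700 - 5931.2775 = 3766.1925 kJ

eta = 61.1631%, W = 5931.2775 kJ, Qc = 3766.1925 kJ


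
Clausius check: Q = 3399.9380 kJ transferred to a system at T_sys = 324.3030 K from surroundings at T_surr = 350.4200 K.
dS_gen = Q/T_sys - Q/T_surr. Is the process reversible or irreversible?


dS_sys = 3399.9380/324.3030 = 10.4838 kJ/K
dS_surr = -3399.9380/350.4200 = -9.7025 kJ/K
dS_gen = 10.4838 - 9.7025 = 0.7814 kJ/K (irreversible)

dS_gen = 0.7814 kJ/K, irreversible


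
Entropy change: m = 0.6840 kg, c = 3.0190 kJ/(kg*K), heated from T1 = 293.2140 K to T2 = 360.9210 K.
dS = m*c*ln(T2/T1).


T2/T1 = 1.2309
ln(T2/T1) = 0.2078
dS = 0.6840 * 3.0190 * 0.2078 = 0.4290 kJ/K

0.4290 kJ/K


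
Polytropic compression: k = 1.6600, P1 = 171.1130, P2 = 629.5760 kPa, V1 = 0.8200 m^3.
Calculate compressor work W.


(k-1)/k = 0.3976
(P2/P1)^exp = 1.6786
W = 2.5152 * 171.1130 * 0.8200 * (1.6786 - 1) = 239.4770 kJ

239.4770 kJ


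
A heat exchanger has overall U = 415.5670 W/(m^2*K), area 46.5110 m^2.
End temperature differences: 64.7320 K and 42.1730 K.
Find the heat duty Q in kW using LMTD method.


LMTD = 52.6495 K
Q = 415.5670 * 46.5110 * 52.6495 = 1017631.6760 W = 1017.6317 kW

1017.6317 kW


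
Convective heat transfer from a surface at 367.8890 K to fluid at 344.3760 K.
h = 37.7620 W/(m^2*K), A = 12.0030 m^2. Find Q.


dT = 23.5130 K
Q = 37.7620 * 12.0030 * 23.5130 = 10657.4386 W

10657.4386 W


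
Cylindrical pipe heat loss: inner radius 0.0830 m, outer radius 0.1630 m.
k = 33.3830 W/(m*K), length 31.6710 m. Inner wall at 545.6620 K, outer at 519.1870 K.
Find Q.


dT = 26.4750 K
ln(ro/ri) = 0.6749
Q = 2*pi*33.3830*31.6710*26.4750 / 0.6749 = 260589.7773 W

260589.7773 W


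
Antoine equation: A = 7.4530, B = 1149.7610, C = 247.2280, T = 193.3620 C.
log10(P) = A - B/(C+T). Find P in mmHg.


C+T = 440.5900
B/(C+T) = 2.6096
log10(P) = 7.4530 - 2.6096 = 4.8434
P = 10^4.8434 = 69727.8134 mmHg

69727.8134 mmHg


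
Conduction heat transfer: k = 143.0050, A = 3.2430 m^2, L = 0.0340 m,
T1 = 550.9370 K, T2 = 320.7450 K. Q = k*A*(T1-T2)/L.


dT = 230.1920 K
Q = 143.0050 * 3.2430 * 230.1920 / 0.0340 = 3139854.1874 W

3139854.1874 W


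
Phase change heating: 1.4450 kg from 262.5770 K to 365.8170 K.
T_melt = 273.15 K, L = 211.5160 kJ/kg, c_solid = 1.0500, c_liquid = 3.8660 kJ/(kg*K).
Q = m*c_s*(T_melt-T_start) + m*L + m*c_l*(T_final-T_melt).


Q1 (sensible, solid) = 1.4450 * 1.0500 * 10.5730 = 16.0419 kJ
Q2 (latent) = 1.4450 * 211.5160 = 305.6406 kJ
Q3 (sensible, liquid) = 1.4450 * 3.8660 * 92.6670 = 517.6721 kJ
Q_total = 839.3547 kJ

839.3547 kJ


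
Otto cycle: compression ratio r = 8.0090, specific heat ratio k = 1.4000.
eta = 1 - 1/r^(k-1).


r^(k-1) = 2.2984
eta = 1 - 1/2.2984 = 0.5649 = 56.4920%

56.4920%


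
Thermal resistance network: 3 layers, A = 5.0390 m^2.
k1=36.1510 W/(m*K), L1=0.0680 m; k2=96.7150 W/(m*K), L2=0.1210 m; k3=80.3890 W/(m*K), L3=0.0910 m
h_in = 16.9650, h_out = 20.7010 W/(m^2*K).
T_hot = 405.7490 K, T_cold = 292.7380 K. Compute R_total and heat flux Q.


R_conv_in = 1/(16.9650*5.0390) = 0.0117
R_1 = 0.0680/(36.1510*5.0390) = 0.0004
R_2 = 0.1210/(96.7150*5.0390) = 0.0002
R_3 = 0.0910/(80.3890*5.0390) = 0.0002
R_conv_out = 1/(20.7010*5.0390) = 0.0096
R_total = 0.0221 K/W
Q = 113.0110 / 0.0221 = 5106.5616 W

R_total = 0.0221 K/W, Q = 5106.5616 W


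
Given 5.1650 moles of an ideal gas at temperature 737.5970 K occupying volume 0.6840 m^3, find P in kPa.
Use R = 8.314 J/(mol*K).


P = nRT/V = 5.1650 * 8.314 * 737.5970 / 0.6840
= 31673.7502 / 0.6840 = 46306.6524 Pa = 46.3067 kPa

46.3067 kPa


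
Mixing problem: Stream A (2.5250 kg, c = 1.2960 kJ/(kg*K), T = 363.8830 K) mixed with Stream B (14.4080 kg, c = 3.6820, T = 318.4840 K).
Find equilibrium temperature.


num = 18086.4285
den = 56.3227
Tf = 321.1217 K

321.1217 K


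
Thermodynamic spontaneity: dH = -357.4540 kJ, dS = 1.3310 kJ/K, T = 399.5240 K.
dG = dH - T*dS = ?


T*dS = 399.5240 * 1.3310 = 531.7664 kJ
dG = -357.4540 - 531.7664 = -889.2204 kJ (spontaneous)

dG = -889.2204 kJ, spontaneous


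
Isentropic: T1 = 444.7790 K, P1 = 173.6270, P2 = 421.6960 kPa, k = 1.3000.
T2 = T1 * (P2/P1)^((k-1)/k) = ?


(k-1)/k = 0.2308
(P2/P1)^exp = 1.2273
T2 = 444.7790 * 1.2273 = 545.8567 K

545.8567 K


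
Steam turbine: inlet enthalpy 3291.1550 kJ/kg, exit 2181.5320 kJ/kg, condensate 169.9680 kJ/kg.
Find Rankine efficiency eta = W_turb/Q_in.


W = 1109.6230 kJ/kg
Q_in = 3121.1870 kJ/kg
eta = 0.3555 = 35.5513%

eta = 35.5513%


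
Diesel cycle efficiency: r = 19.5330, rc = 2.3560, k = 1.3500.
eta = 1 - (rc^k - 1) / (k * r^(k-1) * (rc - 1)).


r^(k-1) = 2.8299
rc^k = 3.1801
eta = 0.5792 = 57.9169%

57.9169%


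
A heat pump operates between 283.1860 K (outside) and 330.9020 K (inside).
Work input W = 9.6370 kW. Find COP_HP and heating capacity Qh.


COP = 330.9020 / 47.7160 = 6.9348
Qh = 6.9348 * 9.6370 = 66.8309 kW

COP = 6.9348, Qh = 66.8309 kW


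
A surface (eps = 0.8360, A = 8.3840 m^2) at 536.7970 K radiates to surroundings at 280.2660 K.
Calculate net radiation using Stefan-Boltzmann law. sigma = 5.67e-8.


T^4 = 8.3031e+10
Tsurr^4 = 6.1700e+09
Q = 0.8360 * 5.67e-8 * 8.3840 * 7.6861e+10 = 30545.4814 W

30545.4814 W


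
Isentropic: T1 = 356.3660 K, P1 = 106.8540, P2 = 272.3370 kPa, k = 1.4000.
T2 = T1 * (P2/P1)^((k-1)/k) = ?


(k-1)/k = 0.2857
(P2/P1)^exp = 1.3064
T2 = 356.3660 * 1.3064 = 465.5716 K

465.5716 K


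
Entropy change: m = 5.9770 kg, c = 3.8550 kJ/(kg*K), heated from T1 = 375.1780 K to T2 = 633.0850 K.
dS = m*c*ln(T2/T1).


T2/T1 = 1.6874
ln(T2/T1) = 0.5232
dS = 5.9770 * 3.8550 * 0.5232 = 12.0553 kJ/K

12.0553 kJ/K


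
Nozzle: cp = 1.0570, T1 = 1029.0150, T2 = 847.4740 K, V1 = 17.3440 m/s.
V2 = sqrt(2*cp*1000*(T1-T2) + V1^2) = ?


dT = 181.5410 K
2*cp*1000*dT = 383777.6740
V1^2 = 300.8143
V2 = sqrt(384078.4883) = 619.7407 m/s

619.7407 m/s


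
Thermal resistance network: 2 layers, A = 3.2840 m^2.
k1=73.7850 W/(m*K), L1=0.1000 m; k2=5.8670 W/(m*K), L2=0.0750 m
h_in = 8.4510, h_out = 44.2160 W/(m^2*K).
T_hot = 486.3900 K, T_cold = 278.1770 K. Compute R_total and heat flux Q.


R_conv_in = 1/(8.4510*3.2840) = 0.0360
R_1 = 0.1000/(73.7850*3.2840) = 0.0004
R_2 = 0.0750/(5.8670*3.2840) = 0.0039
R_conv_out = 1/(44.2160*3.2840) = 0.0069
R_total = 0.0472 K/W
Q = 208.2130 / 0.0472 = 4409.0369 W

R_total = 0.0472 K/W, Q = 4409.0369 W


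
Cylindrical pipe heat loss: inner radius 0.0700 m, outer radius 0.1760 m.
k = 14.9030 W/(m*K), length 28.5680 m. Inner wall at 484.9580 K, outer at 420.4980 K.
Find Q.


dT = 64.4600 K
ln(ro/ri) = 0.9220
Q = 2*pi*14.9030*28.5680*64.4600 / 0.9220 = 187024.3202 W

187024.3202 W


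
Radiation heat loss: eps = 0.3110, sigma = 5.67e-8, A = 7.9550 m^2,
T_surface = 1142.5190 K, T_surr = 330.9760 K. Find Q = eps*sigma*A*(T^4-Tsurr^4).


T^4 = 1.7039e+12
Tsurr^4 = 1.2000e+10
Q = 0.3110 * 5.67e-8 * 7.9550 * 1.6919e+12 = 237338.3825 W

237338.3825 W


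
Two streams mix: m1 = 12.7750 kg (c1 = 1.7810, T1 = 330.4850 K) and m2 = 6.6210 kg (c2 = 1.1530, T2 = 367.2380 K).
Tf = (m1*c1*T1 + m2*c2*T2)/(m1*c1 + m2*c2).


num = 10322.7853
den = 30.3863
Tf = 339.7185 K

339.7185 K


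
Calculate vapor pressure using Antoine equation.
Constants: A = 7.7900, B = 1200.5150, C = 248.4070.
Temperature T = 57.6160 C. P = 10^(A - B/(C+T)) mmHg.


C+T = 306.0230
B/(C+T) = 3.9230
log10(P) = 7.7900 - 3.9230 = 3.8670
P = 10^3.8670 = 7362.8038 mmHg

7362.8038 mmHg


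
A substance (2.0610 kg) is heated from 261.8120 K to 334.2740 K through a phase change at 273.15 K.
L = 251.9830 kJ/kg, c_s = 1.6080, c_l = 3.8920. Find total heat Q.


Q1 (sensible, solid) = 2.0610 * 1.6080 * 11.3380 = 37.5751 kJ
Q2 (latent) = 2.0610 * 251.9830 = 519.3370 kJ
Q3 (sensible, liquid) = 2.0610 * 3.8920 * 61.1240 = 490.3008 kJ
Q_total = 1047.2129 kJ

1047.2129 kJ


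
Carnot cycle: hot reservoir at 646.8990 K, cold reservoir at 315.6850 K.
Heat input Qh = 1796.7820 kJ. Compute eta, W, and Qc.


eta = 1 - 315.6850/646.8990 = 0.5120
W = 0.5120 * 1796.7820 = 919.9571 kJ
Qc = 1796.7820 - 919.9571 = 876.8249 kJ

eta = 51.2003%, W = 919.9571 kJ, Qc = 876.8249 kJ


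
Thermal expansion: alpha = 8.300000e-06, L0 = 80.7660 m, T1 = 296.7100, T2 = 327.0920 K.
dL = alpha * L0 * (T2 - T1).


dT = 30.3820 K
dL = 8.300000e-06 * 80.7660 * 30.3820 = 0.020367 m
L_final = 80.786367 m

dL = 0.020367 m


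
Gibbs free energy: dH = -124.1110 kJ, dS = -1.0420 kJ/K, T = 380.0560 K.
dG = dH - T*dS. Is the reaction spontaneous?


T*dS = 380.0560 * -1.0420 = -396.0184 kJ
dG = -124.1110 + 396.0184 = 271.9074 kJ (non-spontaneous)

dG = 271.9074 kJ, non-spontaneous


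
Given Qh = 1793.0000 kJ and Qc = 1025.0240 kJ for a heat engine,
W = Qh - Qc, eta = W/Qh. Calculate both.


W = 1793.0000 - 1025.0240 = 767.9760 kJ
eta = 767.9760 / 1793.0000 = 0.4283 = 42.8319%

W = 767.9760 kJ, eta = 42.8319%


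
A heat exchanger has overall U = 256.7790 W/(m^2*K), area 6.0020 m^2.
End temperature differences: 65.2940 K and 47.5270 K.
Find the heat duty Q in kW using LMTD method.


LMTD = 55.9411 K
Q = 256.7790 * 6.0020 * 55.9411 = 86215.6536 W = 86.2157 kW

86.2157 kW


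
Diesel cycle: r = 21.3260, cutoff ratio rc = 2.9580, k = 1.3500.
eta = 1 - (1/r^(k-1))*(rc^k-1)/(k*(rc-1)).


r^(k-1) = 2.9182
rc^k = 4.3236
eta = 0.5691 = 56.9130%

56.9130%


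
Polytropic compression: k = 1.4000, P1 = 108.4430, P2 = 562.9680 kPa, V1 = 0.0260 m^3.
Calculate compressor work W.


(k-1)/k = 0.2857
(P2/P1)^exp = 1.6009
W = 3.5000 * 108.4430 * 0.0260 * (1.6009 - 1) = 5.9299 kJ

5.9299 kJ


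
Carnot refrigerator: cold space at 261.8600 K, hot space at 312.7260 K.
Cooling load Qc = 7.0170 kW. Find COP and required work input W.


COP = 261.8600 / 50.8660 = 5.1480
W = 7.0170 / 5.1480 = 1.3630 kW

COP = 5.1480, W = 1.3630 kW


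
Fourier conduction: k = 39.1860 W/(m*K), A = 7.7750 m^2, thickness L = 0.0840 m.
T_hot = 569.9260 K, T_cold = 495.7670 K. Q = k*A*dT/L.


dT = 74.1590 K
Q = 39.1860 * 7.7750 * 74.1590 / 0.0840 = 268977.4740 W

268977.4740 W


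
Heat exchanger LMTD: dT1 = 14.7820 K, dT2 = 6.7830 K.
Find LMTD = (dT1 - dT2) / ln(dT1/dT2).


dT1/dT2 = 2.1793
ln(dT1/dT2) = 0.7790
LMTD = 7.9990 / 0.7790 = 10.2684 K

10.2684 K


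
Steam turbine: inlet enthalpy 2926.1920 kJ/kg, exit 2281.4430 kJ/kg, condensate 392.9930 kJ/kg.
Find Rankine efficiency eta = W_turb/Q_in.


W = 644.7490 kJ/kg
Q_in = 2533.1990 kJ/kg
eta = 0.2545 = 25.4520%

eta = 25.4520%


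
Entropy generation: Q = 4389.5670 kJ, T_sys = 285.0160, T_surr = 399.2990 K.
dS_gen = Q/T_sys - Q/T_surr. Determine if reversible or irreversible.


dS_sys = 4389.5670/285.0160 = 15.4011 kJ/K
dS_surr = -4389.5670/399.2990 = -10.9932 kJ/K
dS_gen = 15.4011 - 10.9932 = 4.4079 kJ/K (irreversible)

dS_gen = 4.4079 kJ/K, irreversible


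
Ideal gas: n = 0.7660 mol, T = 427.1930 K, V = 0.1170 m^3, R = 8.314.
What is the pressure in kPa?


P = nRT/V = 0.7660 * 8.314 * 427.1930 / 0.1170
= 2720.5889 / 0.1170 = 23252.8964 Pa = 23.2529 kPa

23.2529 kPa


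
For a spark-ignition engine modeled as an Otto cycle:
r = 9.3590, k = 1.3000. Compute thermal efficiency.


r^(k-1) = 1.9560
eta = 1 - 1/1.9560 = 0.4888 = 48.8753%

48.8753%


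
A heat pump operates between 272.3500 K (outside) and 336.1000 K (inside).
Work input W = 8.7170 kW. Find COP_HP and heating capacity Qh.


COP = 336.1000 / 63.7500 = 5.2722
Qh = 5.2722 * 8.7170 = 45.9574 kW

COP = 5.2722, Qh = 45.9574 kW


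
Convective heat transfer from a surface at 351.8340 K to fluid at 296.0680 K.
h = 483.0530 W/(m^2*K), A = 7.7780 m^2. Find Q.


dT = 55.7660 K
Q = 483.0530 * 7.7780 * 55.7660 = 209523.2475 W

209523.2475 W


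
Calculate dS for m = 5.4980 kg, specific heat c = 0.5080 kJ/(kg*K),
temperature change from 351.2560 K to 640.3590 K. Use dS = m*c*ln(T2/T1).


T2/T1 = 1.8231
ln(T2/T1) = 0.6005
dS = 5.4980 * 0.5080 * 0.6005 = 1.6772 kJ/K

1.6772 kJ/K


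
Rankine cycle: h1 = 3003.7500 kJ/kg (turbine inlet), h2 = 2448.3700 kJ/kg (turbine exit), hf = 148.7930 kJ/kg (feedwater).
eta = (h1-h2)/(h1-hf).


W = 555.3800 kJ/kg
Q_in = 2854.9570 kJ/kg
eta = 0.1945 = 19.4532%

eta = 19.4532%


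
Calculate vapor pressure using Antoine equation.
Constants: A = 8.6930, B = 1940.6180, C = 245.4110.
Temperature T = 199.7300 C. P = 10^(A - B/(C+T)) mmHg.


C+T = 445.1410
B/(C+T) = 4.3596
log10(P) = 8.6930 - 4.3596 = 4.3334
P = 10^4.3334 = 21549.7391 mmHg

21549.7391 mmHg


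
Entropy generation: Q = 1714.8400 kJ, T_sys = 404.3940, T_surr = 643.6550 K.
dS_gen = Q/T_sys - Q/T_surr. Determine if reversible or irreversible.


dS_sys = 1714.8400/404.3940 = 4.2405 kJ/K
dS_surr = -1714.8400/643.6550 = -2.6642 kJ/K
dS_gen = 4.2405 - 2.6642 = 1.5763 kJ/K (irreversible)

dS_gen = 1.5763 kJ/K, irreversible


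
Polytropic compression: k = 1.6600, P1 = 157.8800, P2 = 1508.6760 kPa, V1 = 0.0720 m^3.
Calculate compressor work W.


(k-1)/k = 0.3976
(P2/P1)^exp = 2.4533
W = 2.5152 * 157.8800 * 0.0720 * (2.4533 - 1) = 41.5499 kJ

41.5499 kJ


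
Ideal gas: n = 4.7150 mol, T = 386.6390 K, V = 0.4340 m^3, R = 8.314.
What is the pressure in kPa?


P = nRT/V = 4.7150 * 8.314 * 386.6390 / 0.4340
= 15156.4460 / 0.4340 = 34922.6866 Pa = 34.9227 kPa

34.9227 kPa


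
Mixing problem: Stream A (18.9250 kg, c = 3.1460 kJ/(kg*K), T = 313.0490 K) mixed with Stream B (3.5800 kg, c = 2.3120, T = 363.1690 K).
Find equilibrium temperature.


num = 21644.2623
den = 67.8150
Tf = 319.1662 K

319.1662 K


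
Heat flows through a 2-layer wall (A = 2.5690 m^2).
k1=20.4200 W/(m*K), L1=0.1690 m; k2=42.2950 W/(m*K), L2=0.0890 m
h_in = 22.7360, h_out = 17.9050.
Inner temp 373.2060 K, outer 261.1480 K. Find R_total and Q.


R_conv_in = 1/(22.7360*2.5690) = 0.0171
R_1 = 0.1690/(20.4200*2.5690) = 0.0032
R_2 = 0.0890/(42.2950*2.5690) = 0.0008
R_conv_out = 1/(17.9050*2.5690) = 0.0217
R_total = 0.0429 K/W
Q = 112.0580 / 0.0429 = 2611.9846 W

R_total = 0.0429 K/W, Q = 2611.9846 W


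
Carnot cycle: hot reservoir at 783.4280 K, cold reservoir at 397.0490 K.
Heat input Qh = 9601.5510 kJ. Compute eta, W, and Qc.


eta = 1 - 397.0490/783.4280 = 0.4932
W = 0.4932 * 9601.5510 = 4735.3907 kJ
Qc = 9601.5510 - 4735.3907 = 4866.1603 kJ

eta = 49.3190%, W = 4735.3907 kJ, Qc = 4866.1603 kJ


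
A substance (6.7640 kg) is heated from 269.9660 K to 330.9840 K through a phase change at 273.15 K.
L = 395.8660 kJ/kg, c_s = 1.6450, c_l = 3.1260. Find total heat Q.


Q1 (sensible, solid) = 6.7640 * 1.6450 * 3.1840 = 35.4277 kJ
Q2 (latent) = 6.7640 * 395.8660 = 2677.6376 kJ
Q3 (sensible, liquid) = 6.7640 * 3.1260 * 57.8340 = 1222.8574 kJ
Q_total = 3935.9227 kJ

3935.9227 kJ


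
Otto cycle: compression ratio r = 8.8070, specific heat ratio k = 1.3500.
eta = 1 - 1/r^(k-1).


r^(k-1) = 2.1414
eta = 1 - 1/2.1414 = 0.5330 = 53.3007%

53.3007%


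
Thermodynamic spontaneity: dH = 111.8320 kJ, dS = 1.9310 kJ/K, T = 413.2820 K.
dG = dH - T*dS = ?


T*dS = 413.2820 * 1.9310 = 798.0475 kJ
dG = 111.8320 - 798.0475 = -686.2155 kJ (spontaneous)

dG = -686.2155 kJ, spontaneous


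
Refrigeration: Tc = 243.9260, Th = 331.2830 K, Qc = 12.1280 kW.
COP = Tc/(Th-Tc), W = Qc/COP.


COP = 243.9260 / 87.3570 = 2.7923
W = 12.1280 / 2.7923 = 4.3434 kW

COP = 2.7923, W = 4.3434 kW


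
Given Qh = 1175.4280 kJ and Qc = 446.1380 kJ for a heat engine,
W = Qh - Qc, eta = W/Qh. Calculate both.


W = 1175.4280 - 446.1380 = 729.2900 kJ
eta = 729.2900 / 1175.4280 = 0.6204 = 62.0446%

W = 729.2900 kJ, eta = 62.0446%


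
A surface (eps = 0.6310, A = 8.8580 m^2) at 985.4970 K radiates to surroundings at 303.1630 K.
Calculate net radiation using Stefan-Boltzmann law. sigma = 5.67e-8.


T^4 = 9.4324e+11
Tsurr^4 = 8.4470e+09
Q = 0.6310 * 5.67e-8 * 8.8580 * 9.3479e+11 = 296252.8471 W

296252.8471 W


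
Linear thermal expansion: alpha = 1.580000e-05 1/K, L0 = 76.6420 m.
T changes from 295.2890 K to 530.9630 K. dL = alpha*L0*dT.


dT = 235.6740 K
dL = 1.580000e-05 * 76.6420 * 235.6740 = 0.285388 m
L_final = 76.927388 m

dL = 0.285388 m


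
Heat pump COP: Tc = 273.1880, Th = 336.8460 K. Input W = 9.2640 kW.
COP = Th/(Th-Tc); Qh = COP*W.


COP = 336.8460 / 63.6580 = 5.2915
Qh = 5.2915 * 9.2640 = 49.0204 kW

COP = 5.2915, Qh = 49.0204 kW


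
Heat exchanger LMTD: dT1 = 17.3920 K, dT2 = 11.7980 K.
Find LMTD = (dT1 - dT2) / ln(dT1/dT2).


dT1/dT2 = 1.4741
ln(dT1/dT2) = 0.3881
LMTD = 5.5940 / 0.3881 = 14.4145 K

14.4145 K


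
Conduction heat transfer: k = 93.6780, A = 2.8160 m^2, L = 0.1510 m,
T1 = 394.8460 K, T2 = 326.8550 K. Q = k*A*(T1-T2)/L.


dT = 67.9910 K
Q = 93.6780 * 2.8160 * 67.9910 / 0.1510 = 118780.3887 W

118780.3887 W


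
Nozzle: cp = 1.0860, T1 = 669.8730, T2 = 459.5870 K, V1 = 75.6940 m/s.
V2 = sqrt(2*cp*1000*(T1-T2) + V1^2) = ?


dT = 210.2860 K
2*cp*1000*dT = 456741.1920
V1^2 = 5729.5816
V2 = sqrt(462470.7736) = 680.0520 m/s

680.0520 m/s


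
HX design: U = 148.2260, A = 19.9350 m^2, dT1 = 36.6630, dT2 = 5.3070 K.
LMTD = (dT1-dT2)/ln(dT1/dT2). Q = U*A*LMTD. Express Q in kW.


LMTD = 16.2236 K
Q = 148.2260 * 19.9350 * 16.2236 = 47938.8424 W = 47.9388 kW

47.9388 kW


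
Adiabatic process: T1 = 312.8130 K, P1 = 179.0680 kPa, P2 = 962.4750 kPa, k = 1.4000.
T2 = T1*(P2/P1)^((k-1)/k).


(k-1)/k = 0.2857
(P2/P1)^exp = 1.6169
T2 = 312.8130 * 1.6169 = 505.7808 K

505.7808 K


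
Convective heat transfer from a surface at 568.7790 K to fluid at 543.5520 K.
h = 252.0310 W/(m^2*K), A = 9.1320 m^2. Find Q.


dT = 25.2270 K
Q = 252.0310 * 9.1320 * 25.2270 = 58061.1285 W

58061.1285 W


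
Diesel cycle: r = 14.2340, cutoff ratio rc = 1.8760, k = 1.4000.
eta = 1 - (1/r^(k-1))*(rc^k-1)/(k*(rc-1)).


r^(k-1) = 2.8929
rc^k = 2.4128
eta = 0.6018 = 60.1778%

60.1778%


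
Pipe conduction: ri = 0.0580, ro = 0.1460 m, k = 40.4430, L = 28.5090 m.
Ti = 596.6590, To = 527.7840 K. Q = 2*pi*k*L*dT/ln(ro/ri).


dT = 68.8750 K
ln(ro/ri) = 0.9232
Q = 2*pi*40.4430*28.5090*68.8750 / 0.9232 = 540490.6062 W

540490.6062 W


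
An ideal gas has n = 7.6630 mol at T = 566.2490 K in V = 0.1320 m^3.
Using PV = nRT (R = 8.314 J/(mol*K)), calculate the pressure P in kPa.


P = nRT/V = 7.6630 * 8.314 * 566.2490 / 0.1320
= 36075.8268 / 0.1320 = 273301.7185 Pa = 273.3017 kPa

273.3017 kPa


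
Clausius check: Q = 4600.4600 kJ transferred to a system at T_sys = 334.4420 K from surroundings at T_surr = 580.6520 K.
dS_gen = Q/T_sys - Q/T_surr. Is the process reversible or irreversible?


dS_sys = 4600.4600/334.4420 = 13.7556 kJ/K
dS_surr = -4600.4600/580.6520 = -7.9229 kJ/K
dS_gen = 13.7556 - 7.9229 = 5.8327 kJ/K (irreversible)

dS_gen = 5.8327 kJ/K, irreversible


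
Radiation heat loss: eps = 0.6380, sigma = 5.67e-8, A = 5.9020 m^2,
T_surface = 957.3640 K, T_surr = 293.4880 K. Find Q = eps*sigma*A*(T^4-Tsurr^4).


T^4 = 8.4006e+11
Tsurr^4 = 7.4193e+09
Q = 0.6380 * 5.67e-8 * 5.9020 * 8.3264e+11 = 177770.0683 W

177770.0683 W


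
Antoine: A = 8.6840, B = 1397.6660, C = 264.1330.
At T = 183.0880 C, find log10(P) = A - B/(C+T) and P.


C+T = 447.2210
B/(C+T) = 3.1252
log10(P) = 8.6840 - 3.1252 = 5.5588
P = 10^5.5588 = 362055.8411 mmHg

362055.8411 mmHg


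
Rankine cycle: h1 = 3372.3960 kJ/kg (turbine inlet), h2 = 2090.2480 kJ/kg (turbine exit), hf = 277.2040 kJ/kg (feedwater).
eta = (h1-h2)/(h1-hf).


W = 1282.1480 kJ/kg
Q_in = 3095.1920 kJ/kg
eta = 0.4142 = 41.4239%

eta = 41.4239%


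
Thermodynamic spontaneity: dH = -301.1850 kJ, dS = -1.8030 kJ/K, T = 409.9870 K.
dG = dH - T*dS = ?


T*dS = 409.9870 * -1.8030 = -739.2066 kJ
dG = -301.1850 + 739.2066 = 438.0216 kJ (non-spontaneous)

dG = 438.0216 kJ, non-spontaneous


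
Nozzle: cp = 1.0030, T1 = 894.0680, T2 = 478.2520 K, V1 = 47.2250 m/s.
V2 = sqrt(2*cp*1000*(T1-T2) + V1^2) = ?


dT = 415.8160 K
2*cp*1000*dT = 834126.8960
V1^2 = 2230.2006
V2 = sqrt(836357.0966) = 914.5256 m/s

914.5256 m/s


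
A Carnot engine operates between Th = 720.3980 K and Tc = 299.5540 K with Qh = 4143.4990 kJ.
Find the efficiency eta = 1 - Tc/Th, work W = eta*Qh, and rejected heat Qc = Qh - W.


eta = 1 - 299.5540/720.3980 = 0.5842
W = 0.5842 * 4143.4990 = 2420.5602 kJ
Qc = 4143.4990 - 2420.5602 = 1722.9388 kJ

eta = 58.4183%, W = 2420.5602 kJ, Qc = 1722.9388 kJ


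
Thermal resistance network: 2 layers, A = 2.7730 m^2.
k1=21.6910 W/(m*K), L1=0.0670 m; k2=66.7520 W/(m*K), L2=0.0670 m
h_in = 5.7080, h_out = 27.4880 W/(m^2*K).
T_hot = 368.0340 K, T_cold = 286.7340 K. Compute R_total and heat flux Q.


R_conv_in = 1/(5.7080*2.7730) = 0.0632
R_1 = 0.0670/(21.6910*2.7730) = 0.0011
R_2 = 0.0670/(66.7520*2.7730) = 0.0004
R_conv_out = 1/(27.4880*2.7730) = 0.0131
R_total = 0.0778 K/W
Q = 81.3000 / 0.0778 = 1045.3487 W

R_total = 0.0778 K/W, Q = 1045.3487 W


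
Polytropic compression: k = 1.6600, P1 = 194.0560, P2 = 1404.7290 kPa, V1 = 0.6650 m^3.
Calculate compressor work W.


(k-1)/k = 0.3976
(P2/P1)^exp = 2.1968
W = 2.5152 * 194.0560 * 0.6650 * (2.1968 - 1) = 388.4563 kJ

388.4563 kJ


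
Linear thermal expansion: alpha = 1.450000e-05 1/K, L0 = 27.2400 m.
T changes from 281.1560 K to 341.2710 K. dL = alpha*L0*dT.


dT = 60.1150 K
dL = 1.450000e-05 * 27.2400 * 60.1150 = 0.023744 m
L_final = 27.263744 m

dL = 0.023744 m


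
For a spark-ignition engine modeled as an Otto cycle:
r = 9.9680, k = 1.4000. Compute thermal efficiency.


r^(k-1) = 2.5087
eta = 1 - 1/2.5087 = 0.6014 = 60.1382%

60.1382%


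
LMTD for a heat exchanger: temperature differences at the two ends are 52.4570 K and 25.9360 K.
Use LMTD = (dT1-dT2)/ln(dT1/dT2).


dT1/dT2 = 2.0226
ln(dT1/dT2) = 0.7044
LMTD = 26.5210 / 0.7044 = 37.6525 K

37.6525 K


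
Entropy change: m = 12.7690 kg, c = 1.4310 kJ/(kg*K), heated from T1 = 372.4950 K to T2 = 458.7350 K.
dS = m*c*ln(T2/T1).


T2/T1 = 1.2315
ln(T2/T1) = 0.2082
dS = 12.7690 * 1.4310 * 0.2082 = 3.8052 kJ/K

3.8052 kJ/K


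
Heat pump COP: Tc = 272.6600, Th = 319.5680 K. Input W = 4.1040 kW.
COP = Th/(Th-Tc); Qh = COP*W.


COP = 319.5680 / 46.9080 = 6.8127
Qh = 6.8127 * 4.1040 = 27.9591 kW

COP = 6.8127, Qh = 27.9591 kW


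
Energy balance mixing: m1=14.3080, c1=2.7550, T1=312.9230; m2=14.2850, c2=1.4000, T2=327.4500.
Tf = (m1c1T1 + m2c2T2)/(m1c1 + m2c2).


num = 18883.6403
den = 59.4175
Tf = 317.8126 K

317.8126 K


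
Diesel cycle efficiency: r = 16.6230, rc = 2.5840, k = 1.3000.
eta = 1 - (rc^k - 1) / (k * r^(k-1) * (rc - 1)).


r^(k-1) = 2.3239
rc^k = 3.4354
eta = 0.4911 = 49.1064%

49.1064%


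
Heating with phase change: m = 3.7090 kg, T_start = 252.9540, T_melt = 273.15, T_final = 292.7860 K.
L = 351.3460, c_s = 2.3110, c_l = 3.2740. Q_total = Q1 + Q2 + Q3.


Q1 (sensible, solid) = 3.7090 * 2.3110 * 20.1960 = 173.1100 kJ
Q2 (latent) = 3.7090 * 351.3460 = 1303.1423 kJ
Q3 (sensible, liquid) = 3.7090 * 3.2740 * 19.6360 = 238.4452 kJ
Q_total = 1714.6975 kJ

1714.6975 kJ


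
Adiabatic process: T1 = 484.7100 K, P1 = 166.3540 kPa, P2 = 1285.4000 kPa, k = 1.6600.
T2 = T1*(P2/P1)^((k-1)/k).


(k-1)/k = 0.3976
(P2/P1)^exp = 2.2546
T2 = 484.7100 * 2.2546 = 1092.8089 K

1092.8089 K


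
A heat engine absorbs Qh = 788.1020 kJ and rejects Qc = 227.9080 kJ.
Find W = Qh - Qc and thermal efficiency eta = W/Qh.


W = 788.1020 - 227.9080 = 560.1940 kJ
eta = 560.1940 / 788.1020 = 0.7108 = 71.0814%

W = 560.1940 kJ, eta = 71.0814%


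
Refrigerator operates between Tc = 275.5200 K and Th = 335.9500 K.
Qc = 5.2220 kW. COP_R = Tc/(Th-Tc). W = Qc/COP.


COP = 275.5200 / 60.4300 = 4.5593
W = 5.2220 / 4.5593 = 1.1453 kW

COP = 4.5593, W = 1.1453 kW


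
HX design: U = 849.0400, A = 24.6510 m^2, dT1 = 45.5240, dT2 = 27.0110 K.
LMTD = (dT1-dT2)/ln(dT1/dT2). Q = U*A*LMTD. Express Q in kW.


LMTD = 35.4658 K
Q = 849.0400 * 24.6510 * 35.4658 = 742288.5488 W = 742.2885 kW

742.2885 kW


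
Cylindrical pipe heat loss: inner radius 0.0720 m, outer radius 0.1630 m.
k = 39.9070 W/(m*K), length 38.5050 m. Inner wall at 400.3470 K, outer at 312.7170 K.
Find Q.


dT = 87.6300 K
ln(ro/ri) = 0.8171
Q = 2*pi*39.9070*38.5050*87.6300 / 0.8171 = 1035457.1683 W

1035457.1683 W


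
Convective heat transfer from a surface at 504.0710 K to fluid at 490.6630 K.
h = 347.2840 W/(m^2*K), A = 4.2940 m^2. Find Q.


dT = 13.4080 K
Q = 347.2840 * 4.2940 * 13.4080 = 19994.5123 W

19994.5123 W


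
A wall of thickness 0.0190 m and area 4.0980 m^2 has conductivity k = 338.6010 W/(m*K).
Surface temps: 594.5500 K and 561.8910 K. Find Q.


dT = 32.6590 K
Q = 338.6010 * 4.0980 * 32.6590 / 0.0190 = 2385115.8159 W

2385115.8159 W


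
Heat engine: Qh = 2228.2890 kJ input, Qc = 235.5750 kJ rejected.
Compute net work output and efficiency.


W = 2228.2890 - 235.5750 = 1992.7140 kJ
eta = 1992.7140 / 2228.2890 = 0.8943 = 89.4280%

W = 1992.7140 kJ, eta = 89.4280%


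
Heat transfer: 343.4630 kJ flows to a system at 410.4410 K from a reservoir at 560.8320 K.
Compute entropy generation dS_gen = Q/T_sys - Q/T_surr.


dS_sys = 343.4630/410.4410 = 0.8368 kJ/K
dS_surr = -343.4630/560.8320 = -0.6124 kJ/K
dS_gen = 0.8368 - 0.6124 = 0.2244 kJ/K (irreversible)

dS_gen = 0.2244 kJ/K, irreversible


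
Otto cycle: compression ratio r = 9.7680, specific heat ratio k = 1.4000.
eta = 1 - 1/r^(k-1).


r^(k-1) = 2.4884
eta = 1 - 1/2.4884 = 0.5981 = 59.8137%

59.8137%


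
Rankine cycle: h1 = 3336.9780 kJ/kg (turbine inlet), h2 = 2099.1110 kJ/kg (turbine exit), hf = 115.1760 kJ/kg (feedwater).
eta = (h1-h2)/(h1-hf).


W = 1237.8670 kJ/kg
Q_in = 3221.8020 kJ/kg
eta = 0.3842 = 38.4216%

eta = 38.4216%


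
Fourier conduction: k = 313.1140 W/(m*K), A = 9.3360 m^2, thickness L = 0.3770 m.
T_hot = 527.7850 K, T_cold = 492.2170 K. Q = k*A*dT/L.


dT = 35.5680 K
Q = 313.1140 * 9.3360 * 35.5680 / 0.3770 = 275791.8477 W

275791.8477 W


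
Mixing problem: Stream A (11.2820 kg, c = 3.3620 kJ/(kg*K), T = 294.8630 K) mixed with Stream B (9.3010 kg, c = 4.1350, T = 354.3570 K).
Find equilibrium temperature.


num = 24812.6192
den = 76.3897
Tf = 324.8162 K

324.8162 K


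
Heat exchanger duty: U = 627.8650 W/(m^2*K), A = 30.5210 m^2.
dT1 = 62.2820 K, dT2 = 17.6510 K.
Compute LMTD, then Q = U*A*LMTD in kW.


LMTD = 35.3967 K
Q = 627.8650 * 30.5210 * 35.3967 = 678309.4815 W = 678.3095 kW

678.3095 kW


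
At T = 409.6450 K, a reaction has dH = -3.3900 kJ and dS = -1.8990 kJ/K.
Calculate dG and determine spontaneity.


T*dS = 409.6450 * -1.8990 = -777.9159 kJ
dG = -3.3900 + 777.9159 = 774.5259 kJ (non-spontaneous)

dG = 774.5259 kJ, non-spontaneous


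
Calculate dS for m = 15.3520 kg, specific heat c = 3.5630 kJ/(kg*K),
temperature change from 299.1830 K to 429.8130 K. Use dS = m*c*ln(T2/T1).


T2/T1 = 1.4366
ln(T2/T1) = 0.3623
dS = 15.3520 * 3.5630 * 0.3623 = 19.8172 kJ/K

19.8172 kJ/K


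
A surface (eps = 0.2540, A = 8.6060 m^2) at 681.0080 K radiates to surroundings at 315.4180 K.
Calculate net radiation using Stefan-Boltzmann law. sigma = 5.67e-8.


T^4 = 2.1508e+11
Tsurr^4 = 9.8980e+09
Q = 0.2540 * 5.67e-8 * 8.6060 * 2.0519e+11 = 25431.1913 W

25431.1913 W


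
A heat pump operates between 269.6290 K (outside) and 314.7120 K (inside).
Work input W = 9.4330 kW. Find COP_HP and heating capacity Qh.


COP = 314.7120 / 45.0830 = 6.9807
Qh = 6.9807 * 9.4330 = 65.8492 kW

COP = 6.9807, Qh = 65.8492 kW


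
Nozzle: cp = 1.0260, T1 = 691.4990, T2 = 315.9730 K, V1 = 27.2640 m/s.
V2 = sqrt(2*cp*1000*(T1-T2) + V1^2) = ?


dT = 375.5260 K
2*cp*1000*dT = 770579.3520
V1^2 = 743.3257
V2 = sqrt(771322.6777) = 878.2498 m/s

878.2498 m/s
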